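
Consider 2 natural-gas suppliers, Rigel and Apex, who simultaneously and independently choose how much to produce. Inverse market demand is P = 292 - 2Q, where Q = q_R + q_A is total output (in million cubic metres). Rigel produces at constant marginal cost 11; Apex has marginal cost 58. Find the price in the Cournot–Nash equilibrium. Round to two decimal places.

Rigel's profit: π_R = (292 - 2Q)q_R - (11q_R). Setting ∂π_R/∂q_R = 0: 281 - 4q_R - 2(q_A) = 0.
Apex's first-order condition: 234 - 4q_A - 2(q_R) = 0.
Rearranging gives the reaction functions q_R = (281 - 2q_A)/4 and q_A = (234 - 2q_R)/4.
Substituting one into the other gives q_R = 164/3 and q_A = 187/6.
Total output Q = 515/6, so price P = 292 - 2·(515/6) = 361/3.

120.33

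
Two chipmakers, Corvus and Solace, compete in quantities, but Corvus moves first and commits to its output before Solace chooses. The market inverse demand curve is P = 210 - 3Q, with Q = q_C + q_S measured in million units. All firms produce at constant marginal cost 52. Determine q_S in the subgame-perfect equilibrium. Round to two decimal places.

13.17

Solve by backward induction. Given q_C, the follower Solace maximises π_S = (210 - 3q_C - 3q_S)q_S - 52q_S.
Setting the follower's marginal profit to zero, 158 - 3q_C - 6q_S = 0, i.e. q_S = (158 - 3q_C)/6.
The leader anticipates this reaction. Substituting into P = 210 - 3Q gives P = 131 - (3/2)q_C, so π_C = (131 - (3/2)q_C)q_C - 52q_C.
Leader FOC: 79 - 3q_C = 0, so q_C = 79/3.
Then q_S = (158 - 3·(79/3))/6 = 79/6.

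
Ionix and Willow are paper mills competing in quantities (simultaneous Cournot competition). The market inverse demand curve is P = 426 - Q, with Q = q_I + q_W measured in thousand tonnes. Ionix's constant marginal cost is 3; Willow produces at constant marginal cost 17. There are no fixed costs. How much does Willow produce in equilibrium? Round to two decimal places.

Ionix's profit: π_I = (426 - Q)q_I - (3q_I). Setting ∂π_I/∂q_I = 0: 423 - 2q_I - (q_W) = 0.
Willow's profit: π_W = (426 - Q)q_W - (17q_W). Setting ∂π_W/∂q_W = 0: 409 - 2q_W - (q_I) = 0.
So q_I = (423 - q_W)/2 and q_W = (409 - q_I)/2.
Solving the pair: q_I = 437/3, q_W = 395/3.

131.67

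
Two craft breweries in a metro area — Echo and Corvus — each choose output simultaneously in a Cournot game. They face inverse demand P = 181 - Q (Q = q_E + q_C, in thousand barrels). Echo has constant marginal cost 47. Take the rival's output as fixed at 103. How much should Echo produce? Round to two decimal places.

With the rival's output fixed at 103, Echo's profit is π_E = (181 - 103 - q_E)q_E - (47q_E) = (78 - q_E)q_E - (47q_E).
∂π_E/∂q_E = 31 - 2q_E = 0, so q_E = 31/2.

15.50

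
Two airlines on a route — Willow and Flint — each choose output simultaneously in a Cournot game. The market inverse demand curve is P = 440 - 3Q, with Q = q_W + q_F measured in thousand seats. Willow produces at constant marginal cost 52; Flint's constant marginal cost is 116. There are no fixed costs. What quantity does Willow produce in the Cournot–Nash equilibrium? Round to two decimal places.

50.22

Willow's profit: π_W = (440 - 3Q)q_W - (52q_W). Setting ∂π_W/∂q_W = 0: 388 - 6q_W - 3(q_F) = 0.
Flint's profit: π_F = (440 - 3Q)q_F - (116q_F). Setting ∂π_F/∂q_F = 0: 324 - 6q_F - 3(q_W) = 0.
So q_W = (388 - 3q_F)/6 and q_F = (324 - 3q_W)/6.
Substituting one into the other gives q_W = 452/9 and q_F = 260/9.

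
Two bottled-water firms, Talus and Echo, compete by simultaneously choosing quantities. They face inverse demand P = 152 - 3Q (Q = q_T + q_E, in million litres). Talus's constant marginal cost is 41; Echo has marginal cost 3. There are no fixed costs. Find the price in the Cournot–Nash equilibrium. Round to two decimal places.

65.33

Talus's profit: π_T = (152 - 3Q)q_T - (41q_T). Setting ∂π_T/∂q_T = 0: 111 - 6q_T - 3(q_E) = 0.
Echo's first-order condition: 149 - 6q_E - 3(q_T) = 0.
Rearranging gives the reaction functions q_T = (111 - 3q_E)/6 and q_E = (149 - 3q_T)/6.
Solving the pair: q_T = 73/9, q_E = 187/9.
Total output Q = 260/9, so price P = 152 - 3·(260/9) = 196/3.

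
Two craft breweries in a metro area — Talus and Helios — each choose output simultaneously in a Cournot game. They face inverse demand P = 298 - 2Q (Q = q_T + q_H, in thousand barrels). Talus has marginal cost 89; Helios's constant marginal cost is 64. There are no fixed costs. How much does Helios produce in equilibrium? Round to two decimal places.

Talus's profit: π_T = (298 - 2Q)q_T - (89q_T). Setting ∂π_T/∂q_T = 0: 209 - 4q_T - 2(q_H) = 0.
Helios's profit: π_H = (298 - 2Q)q_H - (64q_H). Setting ∂π_H/∂q_H = 0: 234 - 4q_H - 2(q_T) = 0.
Rearranging gives the reaction functions q_T = (209 - 2q_H)/4 and q_H = (234 - 2q_T)/4.
Substituting one into the other gives q_T = 92/3 and q_H = 259/6.

43.17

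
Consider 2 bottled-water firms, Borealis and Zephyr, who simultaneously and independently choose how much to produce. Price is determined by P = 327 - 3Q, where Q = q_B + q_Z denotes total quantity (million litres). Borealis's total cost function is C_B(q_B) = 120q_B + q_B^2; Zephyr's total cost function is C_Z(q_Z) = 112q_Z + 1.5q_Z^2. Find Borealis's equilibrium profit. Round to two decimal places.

1495.11

Borealis's profit: π_B = (327 - 3Q)q_B - (120q_B + q_B²). Setting ∂π_B/∂q_B = 0: 207 - 8q_B - 3(q_Z) = 0.
Zephyr's first-order condition: 215 - 9q_Z - 3(q_B) = 0.
Rearranging gives the reaction functions q_B = (207 - 3q_Z)/8 and q_Z = (215 - 3q_B)/9.
Solving the pair: q_B = 58/3, q_Z = 157/9.
Price P = 327 - 3·(331/9) = 650/3.
Borealis's profit: (650/3)·(58/3) - 120·(58/3) - (58/3)² = 1495.1111.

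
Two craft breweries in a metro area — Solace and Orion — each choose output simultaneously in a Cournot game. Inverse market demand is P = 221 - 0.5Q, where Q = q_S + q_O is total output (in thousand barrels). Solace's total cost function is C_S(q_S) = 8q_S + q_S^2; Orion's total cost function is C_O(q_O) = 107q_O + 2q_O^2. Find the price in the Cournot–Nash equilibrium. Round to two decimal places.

Solace's profit: π_S = (221 - 0.5Q)q_S - (8q_S + q_S²). Setting ∂π_S/∂q_S = 0: 213 - 3q_S - (1/2)(q_O) = 0.
Orion's profit: π_O = (221 - 0.5Q)q_O - (107q_O + 2q_O²). Setting ∂π_O/∂q_O = 0: 114 - 5q_O - (1/2)(q_S) = 0.
Rearranging gives the reaction functions q_S = (213 - (1/2)q_O)/3 and q_O = (114 - (1/2)q_S)/5.
Substituting one into the other gives q_S = 68.3390 and q_O = 942/59.
Total output Q = 84.3051, so price P = 221 - (1/2)·84.3051 = 178.8475.

178.85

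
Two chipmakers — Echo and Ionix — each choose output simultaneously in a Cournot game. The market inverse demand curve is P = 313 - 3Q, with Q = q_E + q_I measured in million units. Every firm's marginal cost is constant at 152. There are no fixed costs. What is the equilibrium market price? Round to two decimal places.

205.67

Each firm earns π_i = (313 - 3Q)q_i - 152q_i.
Setting ∂π_i/∂q_i = 0 with rivals' quantities fixed: 161 - 6q_i - 3q_j = 0.
With identical firms every q_j equals q_i, so q_j = q_i and 161 = 9q_i, giving q_i = 161/9.
Total output Q = 322/9, so price P = 313 - 3·(322/9) = 617/3.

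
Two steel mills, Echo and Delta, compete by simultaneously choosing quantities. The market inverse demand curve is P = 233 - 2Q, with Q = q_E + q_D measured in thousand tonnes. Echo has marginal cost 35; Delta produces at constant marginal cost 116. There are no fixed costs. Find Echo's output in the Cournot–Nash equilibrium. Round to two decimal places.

Echo's profit: π_E = (233 - 2Q)q_E - (35q_E). Setting ∂π_E/∂q_E = 0: 198 - 4q_E - 2(q_D) = 0.
Delta's first-order condition: 117 - 4q_D - 2(q_E) = 0.
So q_E = (198 - 2q_D)/4 and q_D = (117 - 2q_E)/4.
Solving the pair: q_E = 93/2, q_D = 6.

46.50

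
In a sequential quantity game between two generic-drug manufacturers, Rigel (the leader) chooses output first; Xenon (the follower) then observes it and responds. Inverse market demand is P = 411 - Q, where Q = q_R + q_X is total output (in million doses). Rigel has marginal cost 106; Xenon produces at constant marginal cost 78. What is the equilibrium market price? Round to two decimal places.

The follower Xenon best-responds to any q_R: π_X = (411 - Q)q_X - 78q_X.
Setting the follower's marginal profit to zero, 333 - q_R - 2q_X = 0, i.e. q_X = (333 - q_R)/2.
Rigel substitutes q_X(q_R) into its own profit: π_R = q_R(411 - q_R - (333 - q_R)/2) - 106q_R = (489/2 - (1/2)q_R)q_R - 106q_R.
Leader FOC: 277/2 - q_R = 0, so q_R = 277/2.
Then q_X = (333 - 277/2)/2 = 389/4.
Total output Q = 943/4, so price P = 411 - 943/4 = 701/4.

175.25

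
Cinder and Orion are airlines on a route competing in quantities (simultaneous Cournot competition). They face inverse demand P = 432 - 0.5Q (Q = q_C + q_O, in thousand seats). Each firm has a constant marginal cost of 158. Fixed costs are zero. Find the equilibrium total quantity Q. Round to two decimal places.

365.33

Each firm earns π_i = (432 - 0.5Q)q_i - 158q_i.
Setting ∂π_i/∂q_i = 0 with rivals' quantities fixed: 274 - q_i - (1/2)q_j = 0.
By symmetry each firm produces the same amount; substituting q_j = q_i yields q_i = 274/(3/2) = 548/3.
Total output Q = 548/3 + 548/3 = 1096/3.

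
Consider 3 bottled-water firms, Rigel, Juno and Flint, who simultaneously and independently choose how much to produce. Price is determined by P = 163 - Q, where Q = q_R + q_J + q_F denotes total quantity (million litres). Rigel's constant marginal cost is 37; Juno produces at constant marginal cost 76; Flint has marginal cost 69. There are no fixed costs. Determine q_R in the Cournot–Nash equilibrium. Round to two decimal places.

49.25

Rigel's profit: π_R = (163 - Q)q_R - (37q_R). Setting ∂π_R/∂q_R = 0: 126 - 2q_R - (q_J + q_F) = 0.
Juno's first-order condition: 87 - 2q_J - (q_R + q_F) = 0.
Flint's profit: π_F = (163 - Q)q_F - (69q_F). Setting ∂π_F/∂q_F = 0: 94 - 2q_F - (q_R + q_J) = 0.
Adding the 3 first-order conditions: 307 − 4Q = 0, so Q = 307/4.
Back-substituting: q_R = (126 − 307/4) = 197/4, q_J = (87 − 307/4) = 41/4, q_F = (94 − 307/4) = 69/4.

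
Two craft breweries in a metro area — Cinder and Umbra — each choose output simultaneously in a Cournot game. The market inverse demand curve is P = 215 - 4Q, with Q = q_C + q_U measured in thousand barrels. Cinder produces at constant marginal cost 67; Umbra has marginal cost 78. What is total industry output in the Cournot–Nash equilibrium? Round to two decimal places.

23.75

Cinder's profit: π_C = (215 - 4Q)q_C - (67q_C). Setting ∂π_C/∂q_C = 0: 148 - 8q_C - 4(q_U) = 0.
Umbra's first-order condition: 137 - 8q_U - 4(q_C) = 0.
Rearranging gives the reaction functions q_C = (148 - 4q_U)/8 and q_U = (137 - 4q_C)/8.
Solving the pair: q_C = 53/4, q_U = 21/2.
Total output Q = 53/4 + 21/2 = 95/4.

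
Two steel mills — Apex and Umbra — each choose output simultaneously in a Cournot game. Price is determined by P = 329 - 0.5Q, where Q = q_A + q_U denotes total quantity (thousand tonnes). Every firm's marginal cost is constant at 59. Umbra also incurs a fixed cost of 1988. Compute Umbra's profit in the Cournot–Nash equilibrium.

14212

A representative firm's profit is π_i = q_i(329 - 0.5Q) - 59q_i.
Setting ∂π_i/∂q_i = 0 with rivals' quantities fixed: 270 - q_i - (1/2)q_j = 0.
With identical firms every q_j equals q_i, so q_j = q_i and 270 = (3/2)q_i, giving q_i = 180.
Price P = 329 - (1/2)·360 = 149.
Umbra's profit: (149 - 59)·180 - 1988 = 14212.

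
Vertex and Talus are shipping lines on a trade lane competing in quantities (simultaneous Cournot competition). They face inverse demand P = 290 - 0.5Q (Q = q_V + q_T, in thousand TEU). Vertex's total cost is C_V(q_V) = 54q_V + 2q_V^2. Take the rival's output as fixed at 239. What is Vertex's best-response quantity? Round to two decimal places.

23.30

With the rival's output fixed at 239, Vertex's profit is π_V = (290 - (1/2)·239 - (1/2)q_V)q_V - (54q_V + 2q_V²) = (341/2 - (1/2)q_V)q_V - (54q_V + 2q_V²).
∂π_V/∂q_V = 233/2 - 5q_V = 0, so q_V = 233/10.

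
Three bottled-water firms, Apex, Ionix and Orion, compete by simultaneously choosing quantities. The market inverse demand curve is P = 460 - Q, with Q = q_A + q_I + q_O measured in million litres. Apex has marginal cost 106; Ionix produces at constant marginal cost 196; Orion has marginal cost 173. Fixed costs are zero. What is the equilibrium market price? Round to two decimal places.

Apex's profit: π_A = (460 - Q)q_A - (106q_A). Setting ∂π_A/∂q_A = 0: 354 - 2q_A - (q_I + q_O) = 0.
Ionix's first-order condition: 264 - 2q_I - (q_A + q_O) = 0.
Orion's profit: π_O = (460 - Q)q_O - (173q_O). Setting ∂π_O/∂q_O = 0: 287 - 2q_O - (q_A + q_I) = 0.
Summing all 3 equations gives 905 − 4Q = 0, hence Q = 905/4.
Back-substituting: q_A = (354 − 905/4) = 511/4, q_I = (264 − 905/4) = 151/4, q_O = (287 − 905/4) = 243/4.
Total output Q = 905/4, so price P = 460 - 905/4 = 935/4.

233.75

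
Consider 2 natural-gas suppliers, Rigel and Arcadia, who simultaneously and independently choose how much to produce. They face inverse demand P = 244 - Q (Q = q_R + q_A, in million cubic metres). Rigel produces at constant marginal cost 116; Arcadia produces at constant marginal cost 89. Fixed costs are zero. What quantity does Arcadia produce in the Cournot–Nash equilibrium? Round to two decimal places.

Rigel's profit: π_R = (244 - Q)q_R - (116q_R). Setting ∂π_R/∂q_R = 0: 128 - 2q_R - (q_A) = 0.
Arcadia's first-order condition: 155 - 2q_A - (q_R) = 0.
Rearranging gives the reaction functions q_R = (128 - q_A)/2 and q_A = (155 - q_R)/2.
Solving the pair: q_R = 101/3, q_A = 182/3.

60.67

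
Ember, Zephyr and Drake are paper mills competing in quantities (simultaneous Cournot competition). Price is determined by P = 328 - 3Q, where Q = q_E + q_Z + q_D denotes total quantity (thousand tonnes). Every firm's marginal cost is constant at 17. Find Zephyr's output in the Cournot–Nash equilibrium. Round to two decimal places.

25.92

A representative firm's profit is π_i = q_i(328 - 3Q) - 17q_i.
First-order condition (treating rivals' output as given): 311 - 6q_i - 3·Σ_{j≠i} q_j = 0.
By symmetry each firm produces the same amount; substituting Σ_{j≠i} q_j = 2q_i yields q_i = 311/12.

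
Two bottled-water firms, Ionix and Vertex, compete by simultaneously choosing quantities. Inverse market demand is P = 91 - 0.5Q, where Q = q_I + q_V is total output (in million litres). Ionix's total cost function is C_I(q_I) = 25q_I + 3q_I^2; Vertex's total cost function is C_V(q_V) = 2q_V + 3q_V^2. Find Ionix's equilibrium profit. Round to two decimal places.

256.70

Ionix's profit: π_I = (91 - 0.5Q)q_I - (25q_I + 3q_I²). Setting ∂π_I/∂q_I = 0: 66 - 7q_I - (1/2)(q_V) = 0.
Vertex's first-order condition: 89 - 7q_V - (1/2)(q_I) = 0.
So q_I = (66 - (1/2)q_V)/7 and q_V = (89 - (1/2)q_I)/7.
Solving the pair: q_I = 334/39, q_V = 472/39.
Price P = 91 - (1/2)·(62/3) = 242/3.
Ionix's profit: (242/3)·(334/39) - 25·(334/39) - 3(334/39)² = 256.7035.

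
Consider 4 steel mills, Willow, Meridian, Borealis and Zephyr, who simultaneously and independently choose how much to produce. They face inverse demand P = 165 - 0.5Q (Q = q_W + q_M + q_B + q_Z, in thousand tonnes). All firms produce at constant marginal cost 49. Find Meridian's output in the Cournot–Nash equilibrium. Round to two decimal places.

46.40

Each firm earns π_i = (165 - 0.5Q)q_i - 49q_i.
First-order condition (treating rivals' output as given): 116 - q_i - (1/2)·Σ_{j≠i} q_j = 0.
By symmetry each firm produces the same amount; substituting Σ_{j≠i} q_j = 3q_i yields q_i = 116/(5/2) = 232/5.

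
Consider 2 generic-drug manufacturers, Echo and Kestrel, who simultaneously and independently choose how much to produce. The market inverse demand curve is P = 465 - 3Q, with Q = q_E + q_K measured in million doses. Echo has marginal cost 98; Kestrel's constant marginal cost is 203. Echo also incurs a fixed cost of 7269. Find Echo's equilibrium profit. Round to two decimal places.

Echo's profit: π_E = (465 - 3Q)q_E - (98q_E). Setting ∂π_E/∂q_E = 0: 367 - 6q_E - 3(q_K) = 0.
Kestrel's first-order condition: 262 - 6q_K - 3(q_E) = 0.
So q_E = (367 - 3q_K)/6 and q_K = (262 - 3q_E)/6.
Solving the pair: q_E = 472/9, q_K = 157/9.
Price P = 465 - 3·(629/9) = 766/3.
Echo's profit: (766/3 - 98)·(472/9) - 7269 = 982.2593.

982.26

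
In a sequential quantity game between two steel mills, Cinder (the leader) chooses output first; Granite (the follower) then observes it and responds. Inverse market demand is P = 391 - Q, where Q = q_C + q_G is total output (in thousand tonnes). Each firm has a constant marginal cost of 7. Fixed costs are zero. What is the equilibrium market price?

103

Solve by backward induction. Given q_C, the follower Granite maximises π_G = (391 - q_C - q_G)q_G - 7q_G.
∂π_G/∂q_G = 384 - q_C - 2q_G = 0 gives the reaction function q_G = (384 - q_C)/2.
The leader anticipates this reaction. Substituting into P = 391 - Q gives P = 199 - (1/2)q_C, so π_C = (199 - (1/2)q_C)q_C - 7q_C.
The leader's first-order condition 192 - q_C = 0 yields q_C = 192.
Then q_G = (384 - 192)/2 = 96.
Total output Q = 288, so price P = 391 - 288 = 103.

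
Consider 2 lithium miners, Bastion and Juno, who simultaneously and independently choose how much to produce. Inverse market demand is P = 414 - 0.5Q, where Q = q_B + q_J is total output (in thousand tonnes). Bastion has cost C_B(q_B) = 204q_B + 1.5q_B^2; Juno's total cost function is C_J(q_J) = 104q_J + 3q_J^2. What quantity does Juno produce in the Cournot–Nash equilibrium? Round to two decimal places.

40.90

Bastion's profit: π_B = (414 - 0.5Q)q_B - (204q_B + (3/2)q_B²). Setting ∂π_B/∂q_B = 0: 210 - 4q_B - (1/2)(q_J) = 0.
Juno's profit: π_J = (414 - 0.5Q)q_J - (104q_J + 3q_J²). Setting ∂π_J/∂q_J = 0: 310 - 7q_J - (1/2)(q_B) = 0.
Rearranging gives the reaction functions q_B = (210 - (1/2)q_J)/4 and q_J = (310 - (1/2)q_B)/7.
Solving the pair: q_B = 47.3874, q_J = 40.9009.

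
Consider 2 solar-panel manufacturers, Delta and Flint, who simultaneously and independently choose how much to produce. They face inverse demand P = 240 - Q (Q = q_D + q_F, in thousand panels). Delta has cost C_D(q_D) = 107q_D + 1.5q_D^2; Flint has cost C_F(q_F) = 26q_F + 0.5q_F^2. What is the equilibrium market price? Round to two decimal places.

Delta's profit: π_D = (240 - Q)q_D - (107q_D + (3/2)q_D²). Setting ∂π_D/∂q_D = 0: 133 - 5q_D - (q_F) = 0.
Flint's first-order condition: 214 - 3q_F - (q_D) = 0.
Best responses: q_D = (133 - q_F)/5, q_F = (214 - q_D)/3.
Solving the pair: q_D = 185/14, q_F = 937/14.
Total output Q = 561/7, so price P = 240 - 561/7 = 1119/7.

159.86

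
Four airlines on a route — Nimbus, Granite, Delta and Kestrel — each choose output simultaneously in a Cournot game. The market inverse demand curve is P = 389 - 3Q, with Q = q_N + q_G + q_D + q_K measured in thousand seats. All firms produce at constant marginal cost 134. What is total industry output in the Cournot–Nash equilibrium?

Each firm earns π_i = (389 - 3Q)q_i - 134q_i.
Setting ∂π_i/∂q_i = 0 with rivals' quantities fixed: 255 - 6q_i - 3·Σ_{j≠i} q_j = 0.
With identical firms every q_j equals q_i, so Σ_{j≠i} q_j = 3q_i and 255 = 15q_i, giving q_i = 17.
Total output Q = 17 + 17 + 17 + 17 = 68.

68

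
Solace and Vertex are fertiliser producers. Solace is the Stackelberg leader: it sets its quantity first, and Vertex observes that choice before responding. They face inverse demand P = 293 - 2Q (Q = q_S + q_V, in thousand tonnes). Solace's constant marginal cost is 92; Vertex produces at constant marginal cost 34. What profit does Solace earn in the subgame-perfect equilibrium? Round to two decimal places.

1278.06

Solve by backward induction. Given q_S, the follower Vertex maximises π_V = (293 - 2q_S - 2q_V)q_V - 34q_V.
Follower FOC: 259 - 2q_S - 4q_V = 0, so q_V(q_S) = (259 - 2q_S)/4.
Solace substitutes q_V(q_S) into its own profit: π_S = q_S(293 - 2q_S - (259 - 2q_S)/2) - 92q_S = (327/2 - q_S)q_S - 92q_S.
Maximising: ∂π_S/∂q_S = 143/2 - 2q_S = 0, giving q_S = 143/4.
Then q_V = (259 - 2·(143/4))/4 = 375/8.
Price P = 293 - 2·(661/8) = 511/4.
Solace's profit: (511/4 - 92)·(143/4) = 1278.0625.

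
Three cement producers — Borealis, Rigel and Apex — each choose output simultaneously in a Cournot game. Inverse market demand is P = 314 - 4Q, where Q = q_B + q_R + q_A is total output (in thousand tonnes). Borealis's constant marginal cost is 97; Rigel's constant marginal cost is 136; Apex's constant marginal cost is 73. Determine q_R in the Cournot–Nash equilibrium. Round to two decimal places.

4.75

Borealis's profit: π_B = (314 - 4Q)q_B - (97q_B). Setting ∂π_B/∂q_B = 0: 217 - 8q_B - 4(q_R + q_A) = 0.
Rigel's first-order condition: 178 - 8q_R - 4(q_B + q_A) = 0.
Apex's first-order condition: 241 - 8q_A - 4(q_B + q_R) = 0.
Adding the 3 first-order conditions: 636 − 16Q = 0, so Q = 159/4.
Back-substituting: q_B = (217 − 159)/4 = 29/2, q_R = (178 − 159)/4 = 19/4, q_A = (241 − 159)/4 = 41/2.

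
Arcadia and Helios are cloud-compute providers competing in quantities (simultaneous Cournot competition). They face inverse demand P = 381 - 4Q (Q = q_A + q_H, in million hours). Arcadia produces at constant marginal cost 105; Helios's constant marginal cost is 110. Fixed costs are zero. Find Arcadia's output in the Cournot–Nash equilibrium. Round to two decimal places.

23.42

Arcadia's profit: π_A = (381 - 4Q)q_A - (105q_A). Setting ∂π_A/∂q_A = 0: 276 - 8q_A - 4(q_H) = 0.
Helios's first-order condition: 271 - 8q_H - 4(q_A) = 0.
Best responses: q_A = (276 - 4q_H)/8, q_H = (271 - 4q_A)/8.
Solving the pair: q_A = 281/12, q_H = 133/6.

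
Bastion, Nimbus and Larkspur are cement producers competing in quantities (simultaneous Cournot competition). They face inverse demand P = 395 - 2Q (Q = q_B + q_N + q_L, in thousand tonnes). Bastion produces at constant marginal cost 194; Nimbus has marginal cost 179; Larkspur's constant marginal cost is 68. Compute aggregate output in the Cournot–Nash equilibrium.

Bastion's profit: π_B = (395 - 2Q)q_B - (194q_B). Setting ∂π_B/∂q_B = 0: 201 - 4q_B - 2(q_N + q_L) = 0.
Nimbus's profit: π_N = (395 - 2Q)q_N - (179q_N). Setting ∂π_N/∂q_N = 0: 216 - 4q_N - 2(q_B + q_L) = 0.
Larkspur's first-order condition: 327 - 4q_L - 2(q_B + q_N) = 0.
Summing all 3 equations gives 744 − 8Q = 0, hence Q = 93.
Back-substituting: q_B = (201 − 186)/2 = 15/2, q_N = (216 − 186)/2 = 15, q_L = (327 − 186)/2 = 141/2.
Total output Q = 15/2 + 15 + 141/2 = 93.

93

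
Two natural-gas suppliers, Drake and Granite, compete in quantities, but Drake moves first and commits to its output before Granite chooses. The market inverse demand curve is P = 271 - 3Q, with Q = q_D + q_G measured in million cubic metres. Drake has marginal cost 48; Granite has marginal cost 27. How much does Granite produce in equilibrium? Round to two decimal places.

The follower Granite best-responds to any q_D: π_G = (271 - 3Q)q_G - 27q_G.
Follower FOC: 244 - 3q_D - 6q_G = 0, so q_G(q_D) = (244 - 3q_D)/6.
Drake substitutes q_G(q_D) into its own profit: π_D = q_D(271 - 3q_D - (244 - 3q_D)/2) - 48q_D = (149 - (3/2)q_D)q_D - 48q_D.
Leader FOC: 101 - 3q_D = 0, so q_D = 101/3.
Then q_G = (244 - 3·(101/3))/6 = 143/6.

23.83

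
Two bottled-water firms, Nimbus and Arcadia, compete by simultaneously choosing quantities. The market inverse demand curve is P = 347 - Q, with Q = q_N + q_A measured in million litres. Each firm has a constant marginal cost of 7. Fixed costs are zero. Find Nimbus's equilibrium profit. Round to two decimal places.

12844.44

Each firm earns π_i = (347 - Q)q_i - 7q_i.
First-order condition (treating rivals' output as given): 340 - 2q_i - q_j = 0.
With identical firms every q_j equals q_i, so q_j = q_i and 340 = 3q_i, giving q_i = 340/3.
Price P = 347 - 680/3 = 361/3.
Nimbus's profit: (361/3 - 7)·(340/3) = 12844.4444.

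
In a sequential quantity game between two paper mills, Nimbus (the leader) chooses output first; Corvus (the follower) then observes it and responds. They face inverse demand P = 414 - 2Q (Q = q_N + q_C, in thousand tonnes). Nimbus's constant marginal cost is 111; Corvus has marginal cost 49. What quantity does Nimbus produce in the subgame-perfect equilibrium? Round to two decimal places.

Solve by backward induction. Given q_N, the follower Corvus maximises π_C = (414 - 2q_N - 2q_C)q_C - 49q_C.
∂π_C/∂q_C = 365 - 2q_N - 4q_C = 0 gives the reaction function q_C = (365 - 2q_N)/4.
Nimbus substitutes q_C(q_N) into its own profit: π_N = q_N(414 - 2q_N - (365 - 2q_N)/2) - 111q_N = (463/2 - q_N)q_N - 111q_N.
Leader FOC: 241/2 - 2q_N = 0, so q_N = 241/4.
Then q_C = (365 - 2·(241/4))/4 = 489/8.

60.25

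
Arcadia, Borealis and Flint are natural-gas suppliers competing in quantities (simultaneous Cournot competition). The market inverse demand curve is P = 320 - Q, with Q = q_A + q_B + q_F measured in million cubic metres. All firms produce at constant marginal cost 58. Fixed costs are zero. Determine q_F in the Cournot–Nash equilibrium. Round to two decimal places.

A representative firm's profit is π_i = q_i(320 - Q) - 58q_i.
Setting ∂π_i/∂q_i = 0 with rivals' quantities fixed: 262 - 2q_i - Σ_{j≠i} q_j = 0.
By symmetry each firm produces the same amount; substituting Σ_{j≠i} q_j = 2q_i yields q_i = 262/4 = 131/2.

65.50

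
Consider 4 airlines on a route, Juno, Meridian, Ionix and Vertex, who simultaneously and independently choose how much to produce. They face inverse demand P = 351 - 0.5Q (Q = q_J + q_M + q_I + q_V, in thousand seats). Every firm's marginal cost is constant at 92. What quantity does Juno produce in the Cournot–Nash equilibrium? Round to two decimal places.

103.60

Each firm earns π_i = (351 - 0.5Q)q_i - 92q_i.
First-order condition (treating rivals' output as given): 259 - q_i - (1/2)·Σ_{j≠i} q_j = 0.
With identical firms every q_j equals q_i, so Σ_{j≠i} q_j = 3q_i and 259 = (5/2)q_i, giving q_i = 518/5.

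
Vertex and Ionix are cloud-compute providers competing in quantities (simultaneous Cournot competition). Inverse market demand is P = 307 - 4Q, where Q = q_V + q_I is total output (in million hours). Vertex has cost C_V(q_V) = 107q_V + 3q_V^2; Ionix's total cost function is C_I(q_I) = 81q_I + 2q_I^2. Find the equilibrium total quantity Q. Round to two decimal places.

25.39

Vertex's profit: π_V = (307 - 4Q)q_V - (107q_V + 3q_V²). Setting ∂π_V/∂q_V = 0: 200 - 14q_V - 4(q_I) = 0.
Ionix's first-order condition: 226 - 12q_I - 4(q_V) = 0.
So q_V = (200 - 4q_I)/14 and q_I = (226 - 4q_V)/12.
Solving the pair: q_V = 187/19, q_I = 591/38.
Total output Q = 187/19 + 591/38 = 965/38.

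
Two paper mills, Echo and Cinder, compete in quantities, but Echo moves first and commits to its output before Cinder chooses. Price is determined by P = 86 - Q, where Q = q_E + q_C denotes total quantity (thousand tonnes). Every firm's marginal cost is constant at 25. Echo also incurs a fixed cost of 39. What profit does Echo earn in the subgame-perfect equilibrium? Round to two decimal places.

The follower Cinder best-responds to any q_E: π_C = (86 - Q)q_C - 25q_C.
Setting the follower's marginal profit to zero, 61 - q_E - 2q_C = 0, i.e. q_C = (61 - q_E)/2.
The leader anticipates this reaction. Substituting into P = 86 - Q gives P = 111/2 - (1/2)q_E, so π_E = (111/2 - (1/2)q_E)q_E - 25q_E.
Leader FOC: 61/2 - q_E = 0, so q_E = 61/2.
Then q_C = (61 - 61/2)/2 = 61/4.
Price P = 86 - 183/4 = 161/4.
Echo's profit: (161/4 - 25)·(61/2) - 39 = 426.1250.

426.13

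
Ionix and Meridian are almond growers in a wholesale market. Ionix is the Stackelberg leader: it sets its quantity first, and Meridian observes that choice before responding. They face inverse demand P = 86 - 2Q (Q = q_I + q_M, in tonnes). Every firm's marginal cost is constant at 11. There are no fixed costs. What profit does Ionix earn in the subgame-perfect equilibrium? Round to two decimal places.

The follower Meridian best-responds to any q_I: π_M = (86 - 2Q)q_M - 11q_M.
Setting the follower's marginal profit to zero, 75 - 2q_I - 4q_M = 0, i.e. q_M = (75 - 2q_I)/4.
Ionix substitutes q_M(q_I) into its own profit: π_I = q_I(86 - 2q_I - (75 - 2q_I)/2) - 11q_I = (97/2 - q_I)q_I - 11q_I.
Leader FOC: 75/2 - 2q_I = 0, so q_I = 75/4.
Then q_M = (75 - 2·(75/4))/4 = 75/8.
Price P = 86 - 2·(225/8) = 119/4.
Ionix's profit: (119/4 - 11)·(75/4) = 351.5625.

351.56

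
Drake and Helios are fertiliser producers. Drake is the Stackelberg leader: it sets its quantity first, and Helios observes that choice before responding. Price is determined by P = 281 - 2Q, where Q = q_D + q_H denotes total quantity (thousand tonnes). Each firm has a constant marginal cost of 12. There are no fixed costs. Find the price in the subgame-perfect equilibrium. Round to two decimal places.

Solve by backward induction. Given q_D, the follower Helios maximises π_H = (281 - 2q_D - 2q_H)q_H - 12q_H.
Follower FOC: 269 - 2q_D - 4q_H = 0, so q_H(q_D) = (269 - 2q_D)/4.
The leader anticipates this reaction. Substituting into P = 281 - 2Q gives P = 293/2 - q_D, so π_D = (293/2 - q_D)q_D - 12q_D.
The leader's first-order condition 269/2 - 2q_D = 0 yields q_D = 269/4.
Then q_H = (269 - 2·(269/4))/4 = 269/8.
Total output Q = 807/8, so price P = 281 - 2·(807/8) = 317/4.

79.25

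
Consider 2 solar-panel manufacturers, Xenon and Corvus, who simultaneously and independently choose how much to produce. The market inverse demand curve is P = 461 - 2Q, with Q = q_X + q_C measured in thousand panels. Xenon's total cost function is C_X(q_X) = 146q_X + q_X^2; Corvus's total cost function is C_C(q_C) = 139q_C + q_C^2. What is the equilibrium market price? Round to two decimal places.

301.75

Xenon's profit: π_X = (461 - 2Q)q_X - (146q_X + q_X²). Setting ∂π_X/∂q_X = 0: 315 - 6q_X - 2(q_C) = 0.
Corvus's first-order condition: 322 - 6q_C - 2(q_X) = 0.
Rearranging gives the reaction functions q_X = (315 - 2q_C)/6 and q_C = (322 - 2q_X)/6.
Solving the pair: q_X = 623/16, q_C = 651/16.
Total output Q = 637/8, so price P = 461 - 2·(637/8) = 1207/4.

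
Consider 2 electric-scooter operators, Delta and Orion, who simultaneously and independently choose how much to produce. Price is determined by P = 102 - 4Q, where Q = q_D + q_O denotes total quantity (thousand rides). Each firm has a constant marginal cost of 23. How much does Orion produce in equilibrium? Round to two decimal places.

6.58

A representative firm's profit is π_i = q_i(102 - 4Q) - 23q_i.
Setting ∂π_i/∂q_i = 0 with rivals' quantities fixed: 79 - 8q_i - 4q_j = 0.
By symmetry each firm produces the same amount; substituting q_j = q_i yields q_i = 79/12.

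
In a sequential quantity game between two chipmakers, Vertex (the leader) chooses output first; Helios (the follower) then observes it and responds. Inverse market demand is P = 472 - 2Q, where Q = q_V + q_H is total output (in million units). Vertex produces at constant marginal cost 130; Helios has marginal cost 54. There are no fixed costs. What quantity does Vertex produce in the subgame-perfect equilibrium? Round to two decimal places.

The follower Helios best-responds to any q_V: π_H = (472 - 2Q)q_H - 54q_H.
∂π_H/∂q_H = 418 - 2q_V - 4q_H = 0 gives the reaction function q_H = (418 - 2q_V)/4.
Vertex substitutes q_H(q_V) into its own profit: π_V = q_V(472 - 2q_V - (418 - 2q_V)/2) - 130q_V = (263 - q_V)q_V - 130q_V.
Maximising: ∂π_V/∂q_V = 133 - 2q_V = 0, giving q_V = 133/2.
Then q_H = (418 - 2·(133/2))/4 = 285/4.

66.50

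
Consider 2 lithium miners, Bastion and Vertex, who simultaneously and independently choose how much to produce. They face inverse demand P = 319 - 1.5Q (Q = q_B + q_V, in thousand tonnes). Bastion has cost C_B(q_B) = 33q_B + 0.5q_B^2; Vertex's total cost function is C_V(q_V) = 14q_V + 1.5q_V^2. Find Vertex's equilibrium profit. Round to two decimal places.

Bastion's profit: π_B = (319 - 1.5Q)q_B - (33q_B + (1/2)q_B²). Setting ∂π_B/∂q_B = 0: 286 - 4q_B - (3/2)(q_V) = 0.
Vertex's profit: π_V = (319 - 1.5Q)q_V - (14q_V + (3/2)q_V²). Setting ∂π_V/∂q_V = 0: 305 - 6q_V - (3/2)(q_B) = 0.
Rearranging gives the reaction functions q_B = (286 - (3/2)q_V)/4 and q_V = (305 - (3/2)q_B)/6.
Substituting one into the other gives q_B = 1678/29 and q_V = 36.3678.
Price P = 319 - (3/2)·94.2299 = 177.6552.
Vertex's profit: 177.6552·36.3678 - 14·36.3678 - (3/2)·36.3678² = 3967.8541.

3967.85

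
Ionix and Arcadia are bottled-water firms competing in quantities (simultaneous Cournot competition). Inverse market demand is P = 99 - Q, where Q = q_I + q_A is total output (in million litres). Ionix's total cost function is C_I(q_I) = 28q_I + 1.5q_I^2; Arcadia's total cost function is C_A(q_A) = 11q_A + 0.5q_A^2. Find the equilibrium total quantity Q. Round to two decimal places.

Ionix's profit: π_I = (99 - Q)q_I - (28q_I + (3/2)q_I²). Setting ∂π_I/∂q_I = 0: 71 - 5q_I - (q_A) = 0.
Arcadia's first-order condition: 88 - 3q_A - (q_I) = 0.
Best responses: q_I = (71 - q_A)/5, q_A = (88 - q_I)/3.
Substituting one into the other gives q_I = 125/14 and q_A = 369/14.
Total output Q = 125/14 + 369/14 = 247/7.

35.29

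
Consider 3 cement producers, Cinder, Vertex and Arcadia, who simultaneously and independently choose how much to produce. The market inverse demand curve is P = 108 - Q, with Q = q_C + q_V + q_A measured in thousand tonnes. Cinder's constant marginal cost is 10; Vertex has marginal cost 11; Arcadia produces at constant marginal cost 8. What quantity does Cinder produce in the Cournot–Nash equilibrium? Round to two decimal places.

24.25

Cinder's profit: π_C = (108 - Q)q_C - (10q_C). Setting ∂π_C/∂q_C = 0: 98 - 2q_C - (q_V + q_A) = 0.
Vertex's profit: π_V = (108 - Q)q_V - (11q_V). Setting ∂π_V/∂q_V = 0: 97 - 2q_V - (q_C + q_A) = 0.
Arcadia's profit: π_A = (108 - Q)q_A - (8q_A). Setting ∂π_A/∂q_A = 0: 100 - 2q_A - (q_C + q_V) = 0.
Adding the 3 first-order conditions: 295 − 4Q = 0, so Q = 295/4.
Back-substituting: q_C = (98 − 295/4) = 97/4, q_V = (97 − 295/4) = 93/4, q_A = (100 − 295/4) = 105/4.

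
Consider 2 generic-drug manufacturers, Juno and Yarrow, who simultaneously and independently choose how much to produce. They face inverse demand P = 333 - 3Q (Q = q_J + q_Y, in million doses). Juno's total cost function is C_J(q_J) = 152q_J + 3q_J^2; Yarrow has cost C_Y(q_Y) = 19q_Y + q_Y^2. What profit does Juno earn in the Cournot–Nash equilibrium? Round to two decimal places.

Juno's profit: π_J = (333 - 3Q)q_J - (152q_J + 3q_J²). Setting ∂π_J/∂q_J = 0: 181 - 12q_J - 3(q_Y) = 0.
Yarrow's profit: π_Y = (333 - 3Q)q_Y - (19q_Y + q_Y²). Setting ∂π_Y/∂q_Y = 0: 314 - 8q_Y - 3(q_J) = 0.
Rearranging gives the reaction functions q_J = (181 - 3q_Y)/12 and q_Y = (314 - 3q_J)/8.
Substituting one into the other gives q_J = 506/87 and q_Y = 1075/29.
Price P = 333 - 3·42.8851 = 204.3448.
Juno's profit: 204.3448·(506/87) - 152·(506/87) - 3(506/87)² = 202.9616.

202.96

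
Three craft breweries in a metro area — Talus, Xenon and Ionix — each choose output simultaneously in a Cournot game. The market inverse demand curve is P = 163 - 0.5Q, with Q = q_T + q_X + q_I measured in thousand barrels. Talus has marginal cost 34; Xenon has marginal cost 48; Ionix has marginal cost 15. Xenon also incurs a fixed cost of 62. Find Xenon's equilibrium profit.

Talus's profit: π_T = (163 - 0.5Q)q_T - (34q_T). Setting ∂π_T/∂q_T = 0: 129 - q_T - (1/2)(q_X + q_I) = 0.
Xenon's profit: π_X = (163 - 0.5Q)q_X - (48q_X). Setting ∂π_X/∂q_X = 0: 115 - q_X - (1/2)(q_T + q_I) = 0.
Ionix's first-order condition: 148 - q_I - (1/2)(q_T + q_X) = 0.
Summing all 3 equations gives 392 − 2Q = 0, hence Q = 196.
Back-substituting: q_T = (129 − 98)/(1/2) = 62, q_X = (115 − 98)/(1/2) = 34, q_I = (148 − 98)/(1/2) = 100.
Price P = 163 - (1/2)·196 = 65.
Xenon's profit: (65 - 48)·34 - 62 = 516.

516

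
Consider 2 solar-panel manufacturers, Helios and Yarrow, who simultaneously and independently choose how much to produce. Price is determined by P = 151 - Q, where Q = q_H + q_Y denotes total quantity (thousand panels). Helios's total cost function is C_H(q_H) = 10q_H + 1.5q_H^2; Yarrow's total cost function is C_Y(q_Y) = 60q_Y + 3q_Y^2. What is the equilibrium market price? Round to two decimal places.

Helios's profit: π_H = (151 - Q)q_H - (10q_H + (3/2)q_H²). Setting ∂π_H/∂q_H = 0: 141 - 5q_H - (q_Y) = 0.
Yarrow's first-order condition: 91 - 8q_Y - (q_H) = 0.
Rearranging gives the reaction functions q_H = (141 - q_Y)/5 and q_Y = (91 - q_H)/8.
Substituting one into the other gives q_H = 1037/39 and q_Y = 314/39.
Total output Q = 1351/39, so price P = 151 - 1351/39 = 116.3590.

116.36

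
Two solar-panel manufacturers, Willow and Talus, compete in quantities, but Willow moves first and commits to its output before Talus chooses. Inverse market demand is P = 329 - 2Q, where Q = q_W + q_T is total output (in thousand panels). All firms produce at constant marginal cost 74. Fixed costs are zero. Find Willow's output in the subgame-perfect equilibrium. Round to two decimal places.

63.75

The follower Talus best-responds to any q_W: π_T = (329 - 2Q)q_T - 74q_T.
∂π_T/∂q_T = 255 - 2q_W - 4q_T = 0 gives the reaction function q_T = (255 - 2q_W)/4.
The leader anticipates this reaction. Substituting into P = 329 - 2Q gives P = 403/2 - q_W, so π_W = (403/2 - q_W)q_W - 74q_W.
Leader FOC: 255/2 - 2q_W = 0, so q_W = 255/4.
Then q_T = (255 - 2·(255/4))/4 = 255/8.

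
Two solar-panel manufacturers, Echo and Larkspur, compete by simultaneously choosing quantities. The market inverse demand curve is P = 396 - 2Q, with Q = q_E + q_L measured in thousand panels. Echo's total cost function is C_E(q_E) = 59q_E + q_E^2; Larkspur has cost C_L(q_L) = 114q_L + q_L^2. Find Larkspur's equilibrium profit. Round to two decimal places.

3036.11

Echo's profit: π_E = (396 - 2Q)q_E - (59q_E + q_E²). Setting ∂π_E/∂q_E = 0: 337 - 6q_E - 2(q_L) = 0.
Larkspur's first-order condition: 282 - 6q_L - 2(q_E) = 0.
Best responses: q_E = (337 - 2q_L)/6, q_L = (282 - 2q_E)/6.
Solving the pair: q_E = 729/16, q_L = 509/16.
Price P = 396 - 2·(619/8) = 965/4.
Larkspur's profit: (965/4)·(509/16) - 114·(509/16) - (509/16)² = 3036.1055.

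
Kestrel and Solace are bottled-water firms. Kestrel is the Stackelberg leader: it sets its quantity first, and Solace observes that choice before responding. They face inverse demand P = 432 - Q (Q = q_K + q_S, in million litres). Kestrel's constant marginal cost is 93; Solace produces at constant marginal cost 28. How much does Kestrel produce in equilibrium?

137

The follower Solace best-responds to any q_K: π_S = (432 - Q)q_S - 28q_S.
∂π_S/∂q_S = 404 - q_K - 2q_S = 0 gives the reaction function q_S = (404 - q_K)/2.
The leader anticipates this reaction. Substituting into P = 432 - Q gives P = 230 - (1/2)q_K, so π_K = (230 - (1/2)q_K)q_K - 93q_K.
Maximising: ∂π_K/∂q_K = 137 - q_K = 0, giving q_K = 137.
Then q_S = (404 - 137)/2 = 267/2.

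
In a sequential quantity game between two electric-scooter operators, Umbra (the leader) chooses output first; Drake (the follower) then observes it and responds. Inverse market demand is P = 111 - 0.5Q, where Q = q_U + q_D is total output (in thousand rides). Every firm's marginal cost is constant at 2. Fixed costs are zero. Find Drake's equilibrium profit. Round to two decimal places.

The follower Drake best-responds to any q_U: π_D = (111 - 0.5Q)q_D - 2q_D.
∂π_D/∂q_D = 109 - (1/2)q_U - q_D = 0 gives the reaction function q_D = (109 - (1/2)q_U).
The leader anticipates this reaction. Substituting into P = 111 - 0.5Q gives P = 113/2 - (1/4)q_U, so π_U = (113/2 - (1/4)q_U)q_U - 2q_U.
The leader's first-order condition 109/2 - (1/2)q_U = 0 yields q_U = 109.
Then q_D = (109 - (1/2)·109) = 109/2.
Price P = 111 - (1/2)·(327/2) = 117/4.
Drake's profit: (117/4 - 2)·(109/2) = 1485.1250.

1485.13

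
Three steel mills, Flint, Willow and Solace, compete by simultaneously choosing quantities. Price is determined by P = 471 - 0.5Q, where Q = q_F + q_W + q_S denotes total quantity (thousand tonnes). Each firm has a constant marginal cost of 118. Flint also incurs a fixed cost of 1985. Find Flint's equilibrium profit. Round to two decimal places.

A representative firm's profit is π_i = q_i(471 - 0.5Q) - 118q_i.
First-order condition (treating rivals' output as given): 353 - q_i - (1/2)·Σ_{j≠i} q_j = 0.
With identical firms every q_j equals q_i, so Σ_{j≠i} q_j = 2q_i and 353 = 2q_i, giving q_i = 353/2.
Price P = 471 - (1/2)·(1059/2) = 825/4.
Flint's profit: (825/4 - 118)·(353/2) - 1985 = 13591.1250.

13591.13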